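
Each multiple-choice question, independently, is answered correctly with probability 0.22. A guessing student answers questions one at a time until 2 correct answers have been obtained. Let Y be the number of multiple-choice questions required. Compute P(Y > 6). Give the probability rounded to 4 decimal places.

Needing more than 6 multiple-choice questions ⇔ fewer than 2 successes in the first 6. With X ~ Binomial(6, 0.22), P(Y > 6) = P(X ≤ 1).
  k=0: C(6,0)·0.22^0·0.78^6 = 0.225200
  k=1: C(6,1)·0.22^1·0.78^5 = 0.381107
P(X ≤ 1) = 0.606307

0.6063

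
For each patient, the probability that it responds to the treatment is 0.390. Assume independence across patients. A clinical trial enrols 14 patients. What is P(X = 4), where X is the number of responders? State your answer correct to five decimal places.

X ~ Binomial(n=14, p=0.39).
P(X=4) = C(14,4) · p^4 · (1−p)^10
= 1001 · 0.023134 · 0.0071334 = 0.1651927

0.16519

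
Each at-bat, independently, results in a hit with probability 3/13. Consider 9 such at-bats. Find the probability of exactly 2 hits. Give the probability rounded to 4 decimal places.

0.3055

X ~ Binomial(n=9, p=0.230769).
P(X=2) = C(9,2) · p^2 · (1−p)^7
= 36 · 0.053254 · 0.15937 = 0.305531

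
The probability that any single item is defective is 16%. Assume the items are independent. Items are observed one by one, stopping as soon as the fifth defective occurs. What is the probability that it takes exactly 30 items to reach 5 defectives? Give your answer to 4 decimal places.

Y = trial on which the fifth success occurs; negative binomial, r=5, p=0.16.
P(Y=30) = C(29,4) · p^5 · (1−p)^25
= 23751 · 0.00010486 · 0.012793 = 0.031861

0.0319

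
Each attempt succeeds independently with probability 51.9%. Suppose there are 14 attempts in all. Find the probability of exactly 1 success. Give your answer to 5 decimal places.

X ~ Binomial(n=14, p=0.519).
P(X=1) = C(14,1) · p^1 · (1−p)^13
= 14 · 0.519 · 7.3771e-05 = 0.0005360

0.00054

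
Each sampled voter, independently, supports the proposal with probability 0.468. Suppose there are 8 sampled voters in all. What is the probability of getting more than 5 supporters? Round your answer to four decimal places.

X ~ Binomial(8, 0.468); P(X ≥ 6) = Σ C(8,k) p^k (1−p)^(8−k) over k:
  k=6: C(8,6)·0.468^6·0.532^2 = 0.083264
  k=7: C(8,7)·0.468^7·0.532^1 = 0.020928
  k=8: C(8,8)·0.468^8·0.532^0 = 0.002301
Total = 0.106493

0.1065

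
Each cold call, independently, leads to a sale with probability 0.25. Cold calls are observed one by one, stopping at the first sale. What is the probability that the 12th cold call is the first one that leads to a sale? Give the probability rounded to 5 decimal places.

0.01056

Geometric (trials to first success), p = 0.25.
P(Y = 12) = (1−p)^11 · p = 0.042235 · 0.25 = 0.0105588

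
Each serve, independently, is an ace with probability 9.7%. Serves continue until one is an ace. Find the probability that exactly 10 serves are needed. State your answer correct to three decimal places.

Geometric (trials to first success), p = 0.097.
P(Y = 10) = (1−p)^9 · p = 0.3992 · 0.097 = 0.03872

0.039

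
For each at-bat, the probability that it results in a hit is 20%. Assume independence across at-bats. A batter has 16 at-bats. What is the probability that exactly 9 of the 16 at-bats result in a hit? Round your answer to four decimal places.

0.0012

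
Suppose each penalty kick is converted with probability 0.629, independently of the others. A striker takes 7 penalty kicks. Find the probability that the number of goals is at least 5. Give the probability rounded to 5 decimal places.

X ~ Binomial(7, 0.629); P(X ≥ 5) = Σ C(7,k) p^k (1−p)^(7−k) over k:
  k=5: C(7,5)·0.629^5·0.371^2 = 0.2845905
  k=6: C(7,6)·0.629^6·0.371^1 = 0.1608332
  k=7: C(7,7)·0.629^7·0.371^0 = 0.0389542
Total = 0.4843779

0.48438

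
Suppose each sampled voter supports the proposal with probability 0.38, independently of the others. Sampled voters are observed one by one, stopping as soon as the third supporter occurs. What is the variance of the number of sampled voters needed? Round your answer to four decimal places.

12.8809

Y = total sampled voters until the third success; negative binomial with r=3, p=0.38.
Var(Y) = r(1−p)/p² = 3·0.62 / 0.38² = 12.880886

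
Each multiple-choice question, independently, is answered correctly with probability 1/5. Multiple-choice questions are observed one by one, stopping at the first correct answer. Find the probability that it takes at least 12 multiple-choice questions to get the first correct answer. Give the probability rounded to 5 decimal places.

Y = number of multiple-choice questions to the first success; geometric, p = 0.20.
P(Y > 11) = P(first 11 all fail) = (1−p)^11 = 0.0858993

0.08590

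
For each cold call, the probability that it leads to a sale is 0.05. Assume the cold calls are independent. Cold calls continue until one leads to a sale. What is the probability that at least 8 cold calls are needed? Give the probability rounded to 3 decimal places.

Y = number of cold calls to the first success; geometric, p = 0.05.
P(Y > 7) = P(first 7 all fail) = (1−p)^7 = 0.69834

0.698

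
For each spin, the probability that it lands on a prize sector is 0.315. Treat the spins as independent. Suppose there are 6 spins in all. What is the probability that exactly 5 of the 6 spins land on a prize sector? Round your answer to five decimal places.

X ~ Binomial(n=6, p=0.315).
P(X=5) = C(6,5) · p^5 · (1−p)^1
= 6 · 0.0031014 · 0.685 = 0.0127466

0.01275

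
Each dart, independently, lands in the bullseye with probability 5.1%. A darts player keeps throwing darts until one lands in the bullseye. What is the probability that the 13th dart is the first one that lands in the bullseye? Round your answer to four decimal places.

Geometric (trials to first success), p = 0.051.
P(Y = 13) = (1−p)^12 · p = 0.53357 · 0.051 = 0.027212

0.0272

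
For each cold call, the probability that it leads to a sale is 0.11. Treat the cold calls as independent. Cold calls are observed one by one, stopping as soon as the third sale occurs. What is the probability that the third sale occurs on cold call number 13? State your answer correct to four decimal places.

Y = trial on which the third success occurs; negative binomial, r=3, p=0.11.
P(Y=13) = C(12,2) · p^3 · (1−p)^10
= 66 · 0.001331 · 0.31182 = 0.027392

0.0274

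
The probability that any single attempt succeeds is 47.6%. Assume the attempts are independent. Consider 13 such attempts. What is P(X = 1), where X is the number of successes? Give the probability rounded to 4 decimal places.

X ~ Binomial(n=13, p=0.476).
P(X=1) = C(13,1) · p^1 · (1−p)^12
= 13 · 0.476 · 0.00042852 = 0.002652

0.0027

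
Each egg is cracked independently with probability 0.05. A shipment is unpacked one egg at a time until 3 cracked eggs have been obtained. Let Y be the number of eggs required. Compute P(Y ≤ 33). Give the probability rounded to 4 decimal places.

0.2272

Finishing within 33 eggs ⇔ at least 3 successes in the first 33. With X ~ Binomial(33, 0.05), P(Y ≤ 33) = 1 − P(X ≤ 2).
  k=0: C(33,0)·0.05^0·0.95^33 = 0.184026
  k=1: C(33,1)·0.05^1·0.95^32 = 0.319624
  k=2: C(33,2)·0.05^2·0.95^31 = 0.269157
1 − 0.772807 = 0.227193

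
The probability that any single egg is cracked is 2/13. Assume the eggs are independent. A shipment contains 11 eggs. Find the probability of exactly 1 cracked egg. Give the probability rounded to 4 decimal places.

0.3184

X ~ Binomial(n=11, p=0.153846).
P(X=1) = C(11,1) · p^1 · (1−p)^10
= 11 · 0.15385 · 0.18815 = 0.318400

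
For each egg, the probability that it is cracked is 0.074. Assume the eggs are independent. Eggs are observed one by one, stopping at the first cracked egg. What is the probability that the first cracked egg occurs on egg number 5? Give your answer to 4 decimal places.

0.0544

Geometric (trials to first success), p = 0.074.
P(Y = 5) = (1−p)^4 · p = 0.73527 · 0.074 = 0.054410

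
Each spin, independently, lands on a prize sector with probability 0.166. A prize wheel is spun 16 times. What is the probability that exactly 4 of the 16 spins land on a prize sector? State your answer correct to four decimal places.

X ~ Binomial(n=16, p=0.166).
P(X=4) = C(16,4) · p^4 · (1−p)^12
= 1820 · 0.00075933 · 0.11324 = 0.156494

0.1565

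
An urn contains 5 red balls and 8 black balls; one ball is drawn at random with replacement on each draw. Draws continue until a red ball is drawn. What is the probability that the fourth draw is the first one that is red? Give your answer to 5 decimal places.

Geometric (trials to first success), p = 0.384615.
P(Y = 4) = (1−p)^3 · p = 0.23305 · 0.384615 = 0.0896327

0.08963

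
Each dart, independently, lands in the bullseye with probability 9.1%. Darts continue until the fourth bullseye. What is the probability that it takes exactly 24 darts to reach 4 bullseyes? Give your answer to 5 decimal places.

0.01802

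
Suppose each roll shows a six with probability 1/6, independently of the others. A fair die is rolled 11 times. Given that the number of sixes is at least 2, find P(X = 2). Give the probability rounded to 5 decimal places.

0.52008

X ~ Binomial(11, 0.166667). Want P(X=2 | X≥2) = P(X=2) / P(X≥2).
P(X=2) = C(11,2)·0.166667^2·0.833333^9 = 0.2960936
P(X≥2) = 1 − 0.1345880 − 0.2960936 = 0.5693184
Ratio = 0.2960936 / 0.5693184 = 0.5200843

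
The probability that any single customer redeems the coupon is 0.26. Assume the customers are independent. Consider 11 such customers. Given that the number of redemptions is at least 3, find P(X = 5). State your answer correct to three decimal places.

0.157

X ~ Binomial(11, 0.26). Want P(X=5 | X≥3) = P(X=5) / P(X≥3).
P(X=5) = C(11,5)·0.26^5·0.74^6 = 0.09014
P(X≥3) = 1 − 0.03644 − 0.14083 − 0.24740 = 0.57534
Ratio = 0.09014 / 0.57534 = 0.15667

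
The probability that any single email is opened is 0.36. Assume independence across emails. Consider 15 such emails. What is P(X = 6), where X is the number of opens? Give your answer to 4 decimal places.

0.1963

X ~ Binomial(n=15, p=0.36).
P(X=6) = C(15,6) · p^6 · (1−p)^9
= 5005 · 0.0021768 · 0.018014 = 0.196263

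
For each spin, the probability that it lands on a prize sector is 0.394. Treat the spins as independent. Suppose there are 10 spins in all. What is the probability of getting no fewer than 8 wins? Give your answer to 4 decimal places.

0.0111

X ~ Binomial(10, 0.394); P(X ≥ 8) = Σ C(10,k) p^k (1−p)^(10−k) over k:
  k=8: C(10,8)·0.394^8·0.606^2 = 0.009597
  k=9: C(10,9)·0.394^9·0.606^1 = 0.001387
  k=10: C(10,10)·0.394^10·0.606^0 = 0.000090
Total = 0.011074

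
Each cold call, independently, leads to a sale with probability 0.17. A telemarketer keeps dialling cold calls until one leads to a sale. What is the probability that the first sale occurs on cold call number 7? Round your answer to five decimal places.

Geometric (trials to first success), p = 0.17.
P(Y = 7) = (1−p)^6 · p = 0.32694 · 0.17 = 0.0555799

0.05558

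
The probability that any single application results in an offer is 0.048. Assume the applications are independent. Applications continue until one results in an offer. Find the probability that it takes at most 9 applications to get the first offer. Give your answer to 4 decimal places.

0.3577

Y = number of applications to the first success; geometric, p = 0.048.
P(Y ≤ 9) = 1 − (1−p)^9 = 1 − 0.642292 = 0.357708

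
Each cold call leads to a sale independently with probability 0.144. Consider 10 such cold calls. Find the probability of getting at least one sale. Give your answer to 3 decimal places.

P(at least one) = 1 − P(none) = 1 − (1 − 0.144)^10
= 1 − 0.21122 = 0.78878

0.789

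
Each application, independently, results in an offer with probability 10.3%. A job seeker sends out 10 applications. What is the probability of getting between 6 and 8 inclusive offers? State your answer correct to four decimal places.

X ~ Binomial(10, 0.103); P(6 ≤ X ≤ 8) = Σ C(10,k) p^k (1−p)^(10−k) over k:
  k=6: C(10,6)·0.103^6·0.897^4 = 0.000162
  k=7: C(10,7)·0.103^7·0.897^3 = 0.000011
  k=8: C(10,8)·0.103^8·0.897^2 = 0.000000
Total = 0.000173

0.0002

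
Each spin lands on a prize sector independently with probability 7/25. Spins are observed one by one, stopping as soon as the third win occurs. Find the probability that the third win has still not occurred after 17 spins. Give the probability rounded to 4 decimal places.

Needing more than 17 spins ⇔ fewer than 3 successes in the first 17. With X ~ Binomial(17, 0.28), P(Y > 17) = P(X ≤ 2).
  k=0: C(17,0)·0.28^0·0.72^17 = 0.003755
  k=1: C(17,1)·0.28^1·0.72^16 = 0.024827
  k=2: C(17,2)·0.28^2·0.72^15 = 0.077240
P(X ≤ 2) = 0.105823

0.1058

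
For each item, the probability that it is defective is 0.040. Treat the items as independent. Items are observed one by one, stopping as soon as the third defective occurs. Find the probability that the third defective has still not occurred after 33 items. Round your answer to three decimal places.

0.856

Needing more than 33 items ⇔ fewer than 3 successes in the first 33. With X ~ Binomial(33, 0.04), P(Y > 33) = P(X ≤ 2).
  k=0: C(33,0)·0.04^0·0.96^33 = 0.25999
  k=1: C(33,1)·0.04^1·0.96^32 = 0.35748
  k=2: C(33,2)·0.04^2·0.96^31 = 0.23832
P(X ≤ 2) = 0.85579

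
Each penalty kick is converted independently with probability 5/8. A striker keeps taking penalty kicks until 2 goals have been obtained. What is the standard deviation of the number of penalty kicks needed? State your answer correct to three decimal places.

Y = total penalty kicks until the second success; negative binomial with r=2, p=0.625.
SD(Y) = √[r(1−p)/p²] = √(1.92000) = 1.38564

1.386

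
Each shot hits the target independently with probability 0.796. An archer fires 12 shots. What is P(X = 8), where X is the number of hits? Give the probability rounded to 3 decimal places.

0.138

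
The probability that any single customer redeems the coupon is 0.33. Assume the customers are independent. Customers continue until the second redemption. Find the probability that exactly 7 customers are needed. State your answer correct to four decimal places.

0.0882

Y = trial on which the second success occurs; negative binomial, r=2, p=0.33.
P(Y=7) = C(6,1) · p^2 · (1−p)^5
= 6 · 0.1089 · 0.13501 = 0.088217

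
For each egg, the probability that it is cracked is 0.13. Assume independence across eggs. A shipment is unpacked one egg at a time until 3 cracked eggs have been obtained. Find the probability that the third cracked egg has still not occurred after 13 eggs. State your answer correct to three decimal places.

0.766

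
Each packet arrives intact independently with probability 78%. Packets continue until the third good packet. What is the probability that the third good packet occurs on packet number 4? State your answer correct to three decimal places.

0.313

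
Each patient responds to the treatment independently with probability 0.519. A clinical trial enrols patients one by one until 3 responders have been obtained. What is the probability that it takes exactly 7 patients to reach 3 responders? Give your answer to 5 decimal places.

Y = trial on which the third success occurs; negative binomial, r=3, p=0.519.
P(Y=7) = C(6,2) · p^3 · (1−p)^4
= 15 · 0.1398 · 0.053528 = 0.1122467

0.11225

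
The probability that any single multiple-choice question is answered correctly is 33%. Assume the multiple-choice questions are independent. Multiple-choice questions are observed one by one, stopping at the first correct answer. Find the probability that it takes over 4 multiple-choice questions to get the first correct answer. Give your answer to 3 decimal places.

0.202

Y = number of multiple-choice questions to the first success; geometric, p = 0.33.
P(Y > 4) = P(first 4 all fail) = (1−p)^4 = 0.20151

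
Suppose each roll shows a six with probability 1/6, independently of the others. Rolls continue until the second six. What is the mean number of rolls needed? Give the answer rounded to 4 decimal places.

12.0000

Y = total rolls until the second success; negative binomial with r=2, p=0.166667.
E[Y] = r / p = 2 / 0.166667 = 12.000000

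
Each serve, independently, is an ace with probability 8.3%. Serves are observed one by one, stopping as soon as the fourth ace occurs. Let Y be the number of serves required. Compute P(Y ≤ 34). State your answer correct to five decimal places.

Finishing within 34 serves ⇔ at least 4 successes in the first 34. With X ~ Binomial(34, 0.083), P(Y ≤ 34) = 1 − P(X ≤ 3).
  k=0: C(34,0)·0.083^0·0.917^34 = 0.0525481
  k=1: C(34,1)·0.083^1·0.917^33 = 0.1617131
  k=2: C(34,2)·0.083^2·0.917^32 = 0.2415115
  k=3: C(34,3)·0.083^3·0.917^31 = 0.2331714
1 − 0.6889441 = 0.3110559

0.31106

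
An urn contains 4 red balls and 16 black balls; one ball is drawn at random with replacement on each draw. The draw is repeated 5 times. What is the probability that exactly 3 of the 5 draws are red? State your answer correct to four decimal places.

0.0512

X ~ Binomial(n=5, p=0.20).
P(X=3) = C(5,3) · p^3 · (1−p)^2
= 10 · 0.008 · 0.64 = 0.051200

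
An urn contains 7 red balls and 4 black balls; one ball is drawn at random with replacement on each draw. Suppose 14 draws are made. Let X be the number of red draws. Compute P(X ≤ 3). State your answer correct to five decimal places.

X ~ Binomial(14, 0.636364); P(X ≤ 3) = Σ C(14,k) p^k (1−p)^(14−k) over k:
  k=0: C(14,0)·0.636364^0·0.363636^14 = 0.0000007
  k=1: C(14,1)·0.636364^1·0.363636^13 = 0.0000173
  k=2: C(14,2)·0.636364^2·0.363636^12 = 0.0001970
  k=3: C(14,3)·0.636364^3·0.363636^11 = 0.0013790
Total = 0.0015940

0.00159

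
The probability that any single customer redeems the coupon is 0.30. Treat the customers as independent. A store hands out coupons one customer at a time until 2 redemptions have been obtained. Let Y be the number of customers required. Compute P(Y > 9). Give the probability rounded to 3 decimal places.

0.196

Needing more than 9 customers ⇔ fewer than 2 successes in the first 9. With X ~ Binomial(9, 0.30), P(Y > 9) = P(X ≤ 1).
  k=0: C(9,0)·0.30^0·0.70^9 = 0.04035
  k=1: C(9,1)·0.30^1·0.70^8 = 0.15565
P(X ≤ 1) = 0.19600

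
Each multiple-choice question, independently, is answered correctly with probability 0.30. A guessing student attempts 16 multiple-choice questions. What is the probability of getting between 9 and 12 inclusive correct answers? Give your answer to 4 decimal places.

0.0256

X ~ Binomial(16, 0.30); P(9 ≤ X ≤ 12) = Σ C(16,k) p^k (1−p)^(16−k) over k:
  k=9: C(16,9)·0.30^9·0.70^7 = 0.018544
  k=10: C(16,10)·0.30^10·0.70^6 = 0.005563
  k=11: C(16,11)·0.30^11·0.70^5 = 0.001300
  k=12: C(16,12)·0.30^12·0.70^4 = 0.000232
Total = 0.025640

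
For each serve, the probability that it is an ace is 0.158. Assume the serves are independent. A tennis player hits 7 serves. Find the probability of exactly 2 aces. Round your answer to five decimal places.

0.22187

X ~ Binomial(n=7, p=0.158).
P(X=2) = C(7,2) · p^2 · (1−p)^5
= 21 · 0.024964 · 0.42321 = 0.2218676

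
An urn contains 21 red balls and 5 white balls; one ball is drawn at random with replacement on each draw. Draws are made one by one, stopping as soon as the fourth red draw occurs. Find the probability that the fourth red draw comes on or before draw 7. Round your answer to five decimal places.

0.97088

Finishing within 7 draws ⇔ at least 4 successes in the first 7. With X ~ Binomial(7, 0.807692), P(Y ≤ 7) = 1 − P(X ≤ 3).
  k=0: C(7,0)·0.807692^0·0.192308^7 = 0.0000097
  k=1: C(7,1)·0.807692^1·0.192308^6 = 0.0002860
  k=2: C(7,2)·0.807692^2·0.192308^5 = 0.0036033
  k=3: C(7,3)·0.807692^3·0.192308^4 = 0.0252228
1 − 0.0291217 = 0.9708783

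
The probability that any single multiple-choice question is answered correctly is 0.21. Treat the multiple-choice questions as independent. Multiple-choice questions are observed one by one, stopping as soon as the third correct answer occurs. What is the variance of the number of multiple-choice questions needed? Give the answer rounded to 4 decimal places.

53.7415

Y = total multiple-choice questions until the third success; negative binomial with r=3, p=0.21.
Var(Y) = r(1−p)/p² = 3·0.79 / 0.21² = 53.741497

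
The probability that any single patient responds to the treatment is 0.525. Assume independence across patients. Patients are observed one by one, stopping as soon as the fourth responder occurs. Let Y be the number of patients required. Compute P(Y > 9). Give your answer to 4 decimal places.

0.2072

Needing more than 9 patients ⇔ fewer than 4 successes in the first 9. With X ~ Binomial(9, 0.525), P(Y > 9) = P(X ≤ 3).
  k=0: C(9,0)·0.525^0·0.475^9 = 0.001231
  k=1: C(9,1)·0.525^1·0.475^8 = 0.012245
  k=2: C(9,2)·0.525^2·0.475^7 = 0.054135
  k=3: C(9,3)·0.525^3·0.475^6 = 0.139611
P(X ≤ 3) = 0.207221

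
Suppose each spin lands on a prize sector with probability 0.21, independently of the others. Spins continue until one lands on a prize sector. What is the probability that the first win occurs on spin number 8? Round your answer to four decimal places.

0.0403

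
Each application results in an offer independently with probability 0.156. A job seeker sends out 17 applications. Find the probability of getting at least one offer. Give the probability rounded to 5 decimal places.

P(at least one) = 1 − P(none) = 1 − (1 − 0.156)^17
= 1 − 0.0559528 = 0.9440472

0.94405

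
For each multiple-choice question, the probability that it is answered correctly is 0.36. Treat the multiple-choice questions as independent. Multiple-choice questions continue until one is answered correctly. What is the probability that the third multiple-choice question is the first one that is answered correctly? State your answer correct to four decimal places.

0.1475

Geometric (trials to first success), p = 0.36.
P(Y = 3) = (1−p)^2 · p = 0.4096 · 0.36 = 0.147456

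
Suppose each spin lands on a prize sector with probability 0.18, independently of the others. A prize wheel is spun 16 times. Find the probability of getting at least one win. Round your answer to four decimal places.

0.9582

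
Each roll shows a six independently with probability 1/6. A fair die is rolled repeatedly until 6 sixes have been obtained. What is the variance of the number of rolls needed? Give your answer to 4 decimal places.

180.0000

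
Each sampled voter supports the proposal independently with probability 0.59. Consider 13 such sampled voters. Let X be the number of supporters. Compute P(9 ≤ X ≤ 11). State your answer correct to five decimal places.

0.31532

X ~ Binomial(13, 0.59); P(9 ≤ X ≤ 11) = Σ C(13,k) p^k (1−p)^(13−k) over k:
  k=9: C(13,9)·0.59^9·0.41^4 = 0.1750288
  k=10: C(13,10)·0.59^10·0.41^3 = 0.1007483
  k=11: C(13,11)·0.59^11·0.41^2 = 0.0395398
Total = 0.3153169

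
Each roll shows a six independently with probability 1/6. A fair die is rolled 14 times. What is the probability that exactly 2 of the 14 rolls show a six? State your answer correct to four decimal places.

X ~ Binomial(n=14, p=0.166667).
P(X=2) = C(14,2) · p^2 · (1−p)^12
= 91 · 0.027778 · 0.11216 = 0.283507

0.2835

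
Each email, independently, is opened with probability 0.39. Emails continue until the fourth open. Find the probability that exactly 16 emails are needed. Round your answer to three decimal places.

0.028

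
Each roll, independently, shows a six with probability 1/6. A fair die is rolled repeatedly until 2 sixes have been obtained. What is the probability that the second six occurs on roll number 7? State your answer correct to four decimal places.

0.0670

Y = trial on which the second success occurs; negative binomial, r=2, p=0.166667.
P(Y=7) = C(6,1) · p^2 · (1−p)^5
= 6 · 0.027778 · 0.40188 = 0.066980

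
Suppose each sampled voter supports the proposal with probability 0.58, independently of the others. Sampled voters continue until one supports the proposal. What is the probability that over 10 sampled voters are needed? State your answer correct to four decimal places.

0.0002

Y = number of sampled voters to the first success; geometric, p = 0.58.
P(Y > 10) = P(first 10 all fail) = (1−p)^10 = 0.000171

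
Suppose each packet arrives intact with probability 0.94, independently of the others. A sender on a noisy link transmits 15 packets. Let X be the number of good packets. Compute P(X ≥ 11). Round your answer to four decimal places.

0.9986

X ~ Binomial(15, 0.94); P(X ≥ 11) = Σ C(15,k) p^k (1−p)^(15−k) over k:
  k=11: C(15,11)·0.94^11·0.06^4 = 0.008957
  k=12: C(15,12)·0.94^12·0.06^3 = 0.046773
  k=13: C(15,13)·0.94^13·0.06^2 = 0.169104
  k=14: C(15,14)·0.94^14·0.06^1 = 0.378471
  k=15: C(15,15)·0.94^15·0.06^0 = 0.395292
Total = 0.998597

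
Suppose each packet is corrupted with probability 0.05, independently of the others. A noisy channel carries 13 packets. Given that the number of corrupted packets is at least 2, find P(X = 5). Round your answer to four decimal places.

0.0020

X ~ Binomial(13, 0.05). Want P(X=5 | X≥2) = P(X=5) / P(X≥2).
P(X=5) = C(13,5)·0.05^5·0.95^8 = 0.000267
P(X≥2) = 1 − 0.513342 − 0.351234 = 0.135424
Ratio = 0.000267 / 0.135424 = 0.001970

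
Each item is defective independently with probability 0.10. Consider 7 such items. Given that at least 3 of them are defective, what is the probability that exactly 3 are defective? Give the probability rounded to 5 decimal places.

X ~ Binomial(7, 0.10). Want P(X=3 | X≥3) = P(X=3) / P(X≥3).
P(X=3) = C(7,3)·0.10^3·0.90^4 = 0.0229635
P(X≥3) = 1 − 0.4782969 − 0.3720087 − 0.1240029 = 0.0256915
Ratio = 0.0229635 / 0.0256915 = 0.8938170

0.89382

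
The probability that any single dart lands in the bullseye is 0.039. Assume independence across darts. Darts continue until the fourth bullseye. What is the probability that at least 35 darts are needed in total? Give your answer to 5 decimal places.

0.95771

Needing more than 34 darts ⇔ fewer than 4 successes in the first 34. With X ~ Binomial(34, 0.039), P(Y > 34) = P(X ≤ 3).
  k=0: C(34,0)·0.039^0·0.961^34 = 0.2585801
  k=1: C(34,1)·0.039^1·0.961^33 = 0.3567922
  k=2: C(34,2)·0.039^2·0.961^32 = 0.2389134
  k=3: C(34,3)·0.039^3·0.961^31 = 0.1034214
P(X ≤ 3) = 0.9577071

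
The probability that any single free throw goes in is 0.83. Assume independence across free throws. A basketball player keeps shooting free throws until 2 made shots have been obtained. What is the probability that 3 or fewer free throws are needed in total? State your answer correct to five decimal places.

Finishing within 3 free throws ⇔ at least 2 successes in the first 3. With X ~ Binomial(3, 0.83), P(Y ≤ 3) = 1 − P(X ≤ 1).
  k=0: C(3,0)·0.83^0·0.17^3 = 0.0049130
  k=1: C(3,1)·0.83^1·0.17^2 = 0.0719610
1 − 0.0768740 = 0.9231260

0.92313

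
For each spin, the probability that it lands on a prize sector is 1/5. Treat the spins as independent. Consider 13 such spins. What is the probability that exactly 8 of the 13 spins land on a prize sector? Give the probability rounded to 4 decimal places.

X ~ Binomial(n=13, p=0.20).
P(X=8) = C(13,8) · p^8 · (1−p)^5
= 1287 · 2.56e-06 · 0.32768 = 0.001080

0.0011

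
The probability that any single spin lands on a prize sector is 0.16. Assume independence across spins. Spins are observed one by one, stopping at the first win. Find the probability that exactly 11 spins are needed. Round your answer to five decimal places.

0.02798

Geometric (trials to first success), p = 0.16.
P(Y = 11) = (1−p)^10 · p = 0.1749 · 0.16 = 0.0279842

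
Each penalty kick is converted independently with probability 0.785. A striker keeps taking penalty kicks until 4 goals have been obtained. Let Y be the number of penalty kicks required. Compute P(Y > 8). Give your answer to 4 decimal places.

0.0143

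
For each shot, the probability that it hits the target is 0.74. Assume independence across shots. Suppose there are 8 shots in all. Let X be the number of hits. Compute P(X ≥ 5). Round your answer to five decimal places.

0.87188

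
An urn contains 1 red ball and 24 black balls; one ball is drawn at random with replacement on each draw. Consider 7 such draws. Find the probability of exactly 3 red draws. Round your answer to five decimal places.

0.00190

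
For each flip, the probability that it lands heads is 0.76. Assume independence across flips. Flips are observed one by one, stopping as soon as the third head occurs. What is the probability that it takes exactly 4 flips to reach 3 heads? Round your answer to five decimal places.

0.31606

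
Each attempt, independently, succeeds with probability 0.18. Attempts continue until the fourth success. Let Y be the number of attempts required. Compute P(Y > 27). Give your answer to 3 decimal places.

Needing more than 27 attempts ⇔ fewer than 4 successes in the first 27. With X ~ Binomial(27, 0.18), P(Y > 27) = P(X ≤ 3).
  k=0: C(27,0)·0.18^0·0.82^27 = 0.00471
  k=1: C(27,1)·0.18^1·0.82^26 = 0.02791
  k=2: C(27,2)·0.18^2·0.82^25 = 0.07965
  k=3: C(27,3)·0.18^3·0.82^24 = 0.14571
P(X ≤ 3) = 0.25798

0.258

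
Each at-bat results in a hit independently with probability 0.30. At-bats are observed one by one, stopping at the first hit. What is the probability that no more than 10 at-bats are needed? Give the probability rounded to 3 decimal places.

Y = number of at-bats to the first success; geometric, p = 0.30.
P(Y ≤ 10) = 1 − (1−p)^10 = 1 − 0.02825 = 0.97175

0.972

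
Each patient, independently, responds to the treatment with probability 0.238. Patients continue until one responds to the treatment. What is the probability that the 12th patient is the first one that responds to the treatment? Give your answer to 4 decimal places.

0.0120

Geometric (trials to first success), p = 0.238.
P(Y = 12) = (1−p)^11 · p = 0.050293 · 0.238 = 0.011970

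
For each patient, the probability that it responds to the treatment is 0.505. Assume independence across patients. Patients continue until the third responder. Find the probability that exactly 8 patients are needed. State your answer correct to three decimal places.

0.080

Y = trial on which the third success occurs; negative binomial, r=3, p=0.505.
P(Y=8) = C(7,2) · p^3 · (1−p)^5
= 21 · 0.12879 · 0.029718 = 0.08037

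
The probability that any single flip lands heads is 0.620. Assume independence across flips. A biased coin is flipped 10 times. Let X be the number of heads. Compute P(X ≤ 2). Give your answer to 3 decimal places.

0.009

X ~ Binomial(10, 0.62); P(X ≤ 2) = Σ C(10,k) p^k (1−p)^(10−k) over k:
  k=0: C(10,0)·0.62^0·0.38^10 = 0.00006
  k=1: C(10,1)·0.62^1·0.38^9 = 0.00102
  k=2: C(10,2)·0.62^2·0.38^8 = 0.00752
Total = 0.00861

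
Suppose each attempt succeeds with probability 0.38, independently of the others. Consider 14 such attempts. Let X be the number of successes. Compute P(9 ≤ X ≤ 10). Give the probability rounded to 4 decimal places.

0.0396

X ~ Binomial(14, 0.38); P(9 ≤ X ≤ 10) = Σ C(14,k) p^k (1−p)^(14−k) over k:
  k=9: C(14,9)·0.38^9·0.62^5 = 0.030302
  k=10: C(14,10)·0.38^10·0.62^4 = 0.009286
Total = 0.039588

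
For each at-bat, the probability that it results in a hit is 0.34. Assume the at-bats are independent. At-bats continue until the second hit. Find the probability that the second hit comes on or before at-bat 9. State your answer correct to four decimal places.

Finishing within 9 at-bats ⇔ at least 2 successes in the first 9. With X ~ Binomial(9, 0.34), P(Y ≤ 9) = 1 − P(X ≤ 1).
  k=0: C(9,0)·0.34^0·0.66^9 = 0.023763
  k=1: C(9,1)·0.34^1·0.66^8 = 0.110172
1 − 0.133935 = 0.866065

0.8661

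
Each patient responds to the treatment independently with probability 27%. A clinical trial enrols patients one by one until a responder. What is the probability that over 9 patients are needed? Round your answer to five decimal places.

0.05887

Y = number of patients to the first success; geometric, p = 0.27.
P(Y > 9) = P(first 9 all fail) = (1−p)^9 = 0.0588716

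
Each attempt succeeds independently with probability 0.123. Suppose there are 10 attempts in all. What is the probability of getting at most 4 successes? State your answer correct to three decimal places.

0.996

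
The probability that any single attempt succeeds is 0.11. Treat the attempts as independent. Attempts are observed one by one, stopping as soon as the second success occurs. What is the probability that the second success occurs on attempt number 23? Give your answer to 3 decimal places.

Y = trial on which the second success occurs; negative binomial, r=2, p=0.11.
P(Y=23) = C(22,1) · p^2 · (1−p)^21
= 22 · 0.0121 · 0.086535 = 0.02304

0.023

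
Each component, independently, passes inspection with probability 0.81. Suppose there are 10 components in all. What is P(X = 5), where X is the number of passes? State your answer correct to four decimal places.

X ~ Binomial(n=10, p=0.81).
P(X=5) = C(10,5) · p^5 · (1−p)^5
= 252 · 0.34868 · 0.00024761 = 0.021757

0.0218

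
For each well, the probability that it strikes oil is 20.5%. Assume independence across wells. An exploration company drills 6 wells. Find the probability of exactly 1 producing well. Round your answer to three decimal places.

0.391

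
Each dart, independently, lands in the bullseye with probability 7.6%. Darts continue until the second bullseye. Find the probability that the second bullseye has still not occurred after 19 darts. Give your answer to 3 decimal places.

Needing more than 19 darts ⇔ fewer than 2 successes in the first 19. With X ~ Binomial(19, 0.076), P(Y > 19) = P(X ≤ 1).
  k=0: C(19,0)·0.076^0·0.924^19 = 0.22272
  k=1: C(19,1)·0.076^1·0.924^18 = 0.34807
P(X ≤ 1) = 0.57079

0.571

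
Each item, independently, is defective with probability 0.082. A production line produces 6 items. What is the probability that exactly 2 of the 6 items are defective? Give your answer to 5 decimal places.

0.07163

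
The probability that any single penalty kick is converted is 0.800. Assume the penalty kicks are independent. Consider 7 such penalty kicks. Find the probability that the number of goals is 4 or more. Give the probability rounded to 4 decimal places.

X ~ Binomial(7, 0.80); P(X ≥ 4) = Σ C(7,k) p^k (1−p)^(7−k) over k:
  k=4: C(7,4)·0.80^4·0.20^3 = 0.114688
  k=5: C(7,5)·0.80^5·0.20^2 = 0.275251
  k=6: C(7,6)·0.80^6·0.20^1 = 0.367002
  k=7: C(7,7)·0.80^7·0.20^0 = 0.209715
Total = 0.966656

0.9667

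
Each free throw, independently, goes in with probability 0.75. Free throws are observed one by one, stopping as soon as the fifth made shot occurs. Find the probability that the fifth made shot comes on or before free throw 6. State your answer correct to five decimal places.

0.53394

Finishing within 6 free throws ⇔ at least 5 successes in the first 6. With X ~ Binomial(6, 0.75), P(Y ≤ 6) = 1 − P(X ≤ 4).
  k=0: C(6,0)·0.75^0·0.25^6 = 0.0002441
  k=1: C(6,1)·0.75^1·0.25^5 = 0.0043945
  k=2: C(6,2)·0.75^2·0.25^4 = 0.0329590
  k=3: C(6,3)·0.75^3·0.25^3 = 0.1318359
  k=4: C(6,4)·0.75^4·0.25^2 = 0.2966309
1 − 0.4660645 = 0.5339355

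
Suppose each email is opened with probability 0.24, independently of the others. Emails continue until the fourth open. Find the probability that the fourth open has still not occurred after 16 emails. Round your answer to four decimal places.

0.4417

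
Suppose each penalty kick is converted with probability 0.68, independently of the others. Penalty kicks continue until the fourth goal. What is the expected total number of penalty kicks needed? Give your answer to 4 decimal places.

5.8824

Y = total penalty kicks until the fourth success; negative binomial with r=4, p=0.68.
E[Y] = r / p = 4 / 0.68 = 5.882353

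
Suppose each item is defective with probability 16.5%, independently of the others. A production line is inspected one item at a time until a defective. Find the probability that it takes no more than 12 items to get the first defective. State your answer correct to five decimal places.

0.88512

Y = number of items to the first success; geometric, p = 0.165.
P(Y ≤ 12) = 1 − (1−p)^12 = 1 − 0.1148782 = 0.8851218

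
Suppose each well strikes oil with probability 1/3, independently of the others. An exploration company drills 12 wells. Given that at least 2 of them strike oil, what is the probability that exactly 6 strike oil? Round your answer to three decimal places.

0.118

X ~ Binomial(12, 0.333333). Want P(X=6 | X≥2) = P(X=6) / P(X≥2).
P(X=6) = C(12,6)·0.333333^6·0.666667^6 = 0.11127
P(X≥2) = 1 − 0.00771 − 0.04624 = 0.94605
Ratio = 0.11127 / 0.94605 = 0.11762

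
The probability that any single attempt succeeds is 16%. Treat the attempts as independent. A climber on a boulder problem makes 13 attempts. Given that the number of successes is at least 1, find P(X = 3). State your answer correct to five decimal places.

X ~ Binomial(13, 0.16). Want P(X=3 | X≥1) = P(X=3) / P(X≥1).
P(X=3) = C(13,3)·0.16^3·0.84^10 = 0.2048891
P(X≥1) = 1 − 0.1036647 = 0.8963353
Ratio = 0.2048891 / 0.8963353 = 0.2285853

0.22859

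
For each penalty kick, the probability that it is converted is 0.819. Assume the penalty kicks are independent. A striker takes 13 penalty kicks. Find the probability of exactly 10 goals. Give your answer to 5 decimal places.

X ~ Binomial(n=13, p=0.819).
P(X=10) = C(13,10) · p^10 · (1−p)^3
= 286 · 0.13578 · 0.0059297 = 0.2302718

0.23027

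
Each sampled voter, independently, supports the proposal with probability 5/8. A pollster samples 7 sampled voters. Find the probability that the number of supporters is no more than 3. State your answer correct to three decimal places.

X ~ Binomial(7, 0.625); P(X ≤ 3) = Σ C(7,k) p^k (1−p)^(7−k) over k:
  k=0: C(7,0)·0.625^0·0.375^7 = 0.00104
  k=1: C(7,1)·0.625^1·0.375^6 = 0.01217
  k=2: C(7,2)·0.625^2·0.375^5 = 0.06083
  k=3: C(7,3)·0.625^3·0.375^4 = 0.16898
Total = 0.24302

0.243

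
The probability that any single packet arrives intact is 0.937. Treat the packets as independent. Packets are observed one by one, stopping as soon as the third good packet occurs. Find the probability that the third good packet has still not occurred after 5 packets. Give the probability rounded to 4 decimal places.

Needing more than 5 packets ⇔ fewer than 3 successes in the first 5. With X ~ Binomial(5, 0.937), P(Y > 5) = P(X ≤ 2).
  k=0: C(5,0)·0.937^0·0.063^5 = 0.000001
  k=1: C(5,1)·0.937^1·0.063^4 = 0.000074
  k=2: C(5,2)·0.937^2·0.063^3 = 0.002195
P(X ≤ 2) = 0.002270

0.0023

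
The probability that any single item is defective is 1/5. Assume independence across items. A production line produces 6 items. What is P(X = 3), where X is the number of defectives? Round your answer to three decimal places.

0.082

X ~ Binomial(n=6, p=0.20).
P(X=3) = C(6,3) · p^3 · (1−p)^3
= 20 · 0.008 · 0.512 = 0.08192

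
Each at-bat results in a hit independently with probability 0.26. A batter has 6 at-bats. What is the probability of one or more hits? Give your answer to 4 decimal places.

P(at least one) = 1 − P(none) = 1 − (1 − 0.26)^6
= 1 − 0.164206 = 0.835794

0.8358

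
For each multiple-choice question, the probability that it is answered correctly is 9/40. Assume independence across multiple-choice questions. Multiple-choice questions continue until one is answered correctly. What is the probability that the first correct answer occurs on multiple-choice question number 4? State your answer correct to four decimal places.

Geometric (trials to first success), p = 0.225.
P(Y = 4) = (1−p)^3 · p = 0.46548 · 0.225 = 0.104734

0.1047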